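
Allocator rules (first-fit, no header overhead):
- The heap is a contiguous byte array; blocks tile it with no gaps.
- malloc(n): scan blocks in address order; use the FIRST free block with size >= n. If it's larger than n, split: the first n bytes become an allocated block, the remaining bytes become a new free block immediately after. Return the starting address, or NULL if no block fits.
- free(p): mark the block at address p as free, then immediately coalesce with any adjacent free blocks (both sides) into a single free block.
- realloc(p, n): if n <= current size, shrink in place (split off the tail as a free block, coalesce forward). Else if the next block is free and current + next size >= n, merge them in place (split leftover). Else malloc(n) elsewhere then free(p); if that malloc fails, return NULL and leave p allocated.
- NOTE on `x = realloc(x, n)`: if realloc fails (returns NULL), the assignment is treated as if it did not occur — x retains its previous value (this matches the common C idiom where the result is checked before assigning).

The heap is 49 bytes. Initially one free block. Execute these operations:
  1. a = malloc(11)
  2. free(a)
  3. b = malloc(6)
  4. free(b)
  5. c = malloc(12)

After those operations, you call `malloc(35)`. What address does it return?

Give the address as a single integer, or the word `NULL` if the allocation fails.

Answer: 12

Derivation:
Op 1: a = malloc(11) -> a = 0; heap: [0-10 ALLOC][11-48 FREE]
Op 2: free(a) -> (freed a); heap: [0-48 FREE]
Op 3: b = malloc(6) -> b = 0; heap: [0-5 ALLOC][6-48 FREE]
Op 4: free(b) -> (freed b); heap: [0-48 FREE]
Op 5: c = malloc(12) -> c = 0; heap: [0-11 ALLOC][12-48 FREE]
malloc(35): first-fit scan over [0-11 ALLOC][12-48 FREE] -> 12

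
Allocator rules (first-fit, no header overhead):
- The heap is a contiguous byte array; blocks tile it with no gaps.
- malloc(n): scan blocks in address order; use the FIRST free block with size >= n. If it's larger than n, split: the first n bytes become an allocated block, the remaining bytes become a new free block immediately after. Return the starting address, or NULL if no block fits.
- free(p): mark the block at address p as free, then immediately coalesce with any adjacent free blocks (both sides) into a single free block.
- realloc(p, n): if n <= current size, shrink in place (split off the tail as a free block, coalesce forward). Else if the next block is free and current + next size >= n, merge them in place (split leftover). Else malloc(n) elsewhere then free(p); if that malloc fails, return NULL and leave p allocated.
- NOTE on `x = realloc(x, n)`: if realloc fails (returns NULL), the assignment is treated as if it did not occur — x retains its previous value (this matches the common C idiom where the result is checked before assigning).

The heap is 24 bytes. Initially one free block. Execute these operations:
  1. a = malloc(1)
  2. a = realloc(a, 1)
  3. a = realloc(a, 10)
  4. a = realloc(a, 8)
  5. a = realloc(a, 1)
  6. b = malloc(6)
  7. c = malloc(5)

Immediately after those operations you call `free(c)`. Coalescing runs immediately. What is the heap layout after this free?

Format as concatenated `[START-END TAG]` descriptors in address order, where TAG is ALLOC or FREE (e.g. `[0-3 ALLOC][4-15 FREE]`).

Answer: [0-0 ALLOC][1-6 ALLOC][7-23 FREE]

Derivation:
Op 1: a = malloc(1) -> a = 0; heap: [0-0 ALLOC][1-23 FREE]
Op 2: a = realloc(a, 1) -> a = 0; heap: [0-0 ALLOC][1-23 FREE]
Op 3: a = realloc(a, 10) -> a = 0; heap: [0-9 ALLOC][10-23 FREE]
Op 4: a = realloc(a, 8) -> a = 0; heap: [0-7 ALLOC][8-23 FREE]
Op 5: a = realloc(a, 1) -> a = 0; heap: [0-0 ALLOC][1-23 FREE]
Op 6: b = malloc(6) -> b = 1; heap: [0-0 ALLOC][1-6 ALLOC][7-23 FREE]
Op 7: c = malloc(5) -> c = 7; heap: [0-0 ALLOC][1-6 ALLOC][7-11 ALLOC][12-23 FREE]
free(c): c = 7 -> block [7-11 ALLOC]; mark free, coalesce with adjacent free neighbors -> [0-0 ALLOC][1-6 ALLOC][7-23 FREE]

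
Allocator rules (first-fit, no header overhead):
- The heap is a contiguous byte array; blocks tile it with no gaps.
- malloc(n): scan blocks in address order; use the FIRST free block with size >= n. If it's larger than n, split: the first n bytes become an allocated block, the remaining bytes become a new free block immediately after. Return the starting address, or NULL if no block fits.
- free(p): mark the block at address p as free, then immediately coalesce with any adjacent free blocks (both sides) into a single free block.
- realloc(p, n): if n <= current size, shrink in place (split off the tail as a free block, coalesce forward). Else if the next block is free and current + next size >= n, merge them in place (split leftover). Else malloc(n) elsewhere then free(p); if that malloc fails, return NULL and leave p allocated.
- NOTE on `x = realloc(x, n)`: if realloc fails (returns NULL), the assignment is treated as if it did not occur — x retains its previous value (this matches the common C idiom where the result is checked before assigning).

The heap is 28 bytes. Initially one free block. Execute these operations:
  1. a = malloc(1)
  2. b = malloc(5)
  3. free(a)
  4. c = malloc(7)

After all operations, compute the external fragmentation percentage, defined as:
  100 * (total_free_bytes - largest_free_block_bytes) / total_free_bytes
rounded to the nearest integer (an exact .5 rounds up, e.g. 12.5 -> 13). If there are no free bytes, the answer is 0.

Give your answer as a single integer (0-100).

Op 1: a = malloc(1) -> a = 0; heap: [0-0 ALLOC][1-27 FREE]
Op 2: b = malloc(5) -> b = 1; heap: [0-0 ALLOC][1-5 ALLOC][6-27 FREE]
Op 3: free(a) -> (freed a); heap: [0-0 FREE][1-5 ALLOC][6-27 FREE]
Op 4: c = malloc(7) -> c = 6; heap: [0-0 FREE][1-5 ALLOC][6-12 ALLOC][13-27 FREE]
Free blocks: [1 15] total_free=16 largest=15 -> 100*(16-15)/16 = 100/16 = 6.25 -> rounds to 6

Answer: 6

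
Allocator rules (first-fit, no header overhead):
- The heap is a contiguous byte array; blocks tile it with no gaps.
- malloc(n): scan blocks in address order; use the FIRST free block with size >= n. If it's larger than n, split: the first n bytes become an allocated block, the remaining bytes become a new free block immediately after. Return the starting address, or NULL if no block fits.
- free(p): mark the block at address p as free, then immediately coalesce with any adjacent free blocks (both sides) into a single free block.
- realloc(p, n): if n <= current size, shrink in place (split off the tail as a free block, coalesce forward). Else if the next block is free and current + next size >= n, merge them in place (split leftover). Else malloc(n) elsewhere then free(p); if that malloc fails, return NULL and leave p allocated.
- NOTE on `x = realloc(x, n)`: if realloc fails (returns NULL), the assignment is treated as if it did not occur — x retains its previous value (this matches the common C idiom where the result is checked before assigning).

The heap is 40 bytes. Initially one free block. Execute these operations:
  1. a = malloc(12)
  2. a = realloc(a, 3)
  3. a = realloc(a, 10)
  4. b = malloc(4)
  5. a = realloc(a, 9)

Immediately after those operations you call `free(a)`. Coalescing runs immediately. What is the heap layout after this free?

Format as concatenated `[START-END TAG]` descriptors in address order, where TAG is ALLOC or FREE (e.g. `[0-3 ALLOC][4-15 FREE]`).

Answer: [0-9 FREE][10-13 ALLOC][14-39 FREE]

Derivation:
Op 1: a = malloc(12) -> a = 0; heap: [0-11 ALLOC][12-39 FREE]
Op 2: a = realloc(a, 3) -> a = 0; heap: [0-2 ALLOC][3-39 FREE]
Op 3: a = realloc(a, 10) -> a = 0; heap: [0-9 ALLOC][10-39 FREE]
Op 4: b = malloc(4) -> b = 10; heap: [0-9 ALLOC][10-13 ALLOC][14-39 FREE]
Op 5: a = realloc(a, 9) -> a = 0; heap: [0-8 ALLOC][9-9 FREE][10-13 ALLOC][14-39 FREE]
free(a): a = 0 -> block [0-8 ALLOC]; mark free, coalesce with adjacent free neighbors -> [0-9 FREE][10-13 ALLOC][14-39 FREE]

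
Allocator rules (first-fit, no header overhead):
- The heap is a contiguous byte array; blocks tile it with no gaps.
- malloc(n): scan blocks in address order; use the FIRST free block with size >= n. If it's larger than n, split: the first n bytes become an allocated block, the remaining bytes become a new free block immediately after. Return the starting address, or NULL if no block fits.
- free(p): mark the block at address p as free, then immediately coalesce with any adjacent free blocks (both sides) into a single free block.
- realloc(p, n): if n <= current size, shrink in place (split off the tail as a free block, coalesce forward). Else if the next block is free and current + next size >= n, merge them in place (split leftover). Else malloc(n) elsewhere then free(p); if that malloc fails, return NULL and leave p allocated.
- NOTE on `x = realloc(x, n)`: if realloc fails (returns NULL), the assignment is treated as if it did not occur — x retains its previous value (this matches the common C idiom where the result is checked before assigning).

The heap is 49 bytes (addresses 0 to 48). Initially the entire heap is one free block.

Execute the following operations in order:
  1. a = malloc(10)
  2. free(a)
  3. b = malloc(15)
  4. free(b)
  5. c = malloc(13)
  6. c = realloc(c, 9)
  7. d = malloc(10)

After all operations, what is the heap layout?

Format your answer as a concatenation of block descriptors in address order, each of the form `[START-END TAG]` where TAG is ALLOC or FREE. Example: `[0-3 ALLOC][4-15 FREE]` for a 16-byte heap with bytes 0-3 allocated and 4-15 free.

Op 1: a = malloc(10) -> a = 0; heap: [0-9 ALLOC][10-48 FREE]
Op 2: free(a) -> (freed a); heap: [0-48 FREE]
Op 3: b = malloc(15) -> b = 0; heap: [0-14 ALLOC][15-48 FREE]
Op 4: free(b) -> (freed b); heap: [0-48 FREE]
Op 5: c = malloc(13) -> c = 0; heap: [0-12 ALLOC][13-48 FREE]
Op 6: c = realloc(c, 9) -> c = 0; heap: [0-8 ALLOC][9-48 FREE]
Op 7: d = malloc(10) -> d = 9; heap: [0-8 ALLOC][9-18 ALLOC][19-48 FREE]

Answer: [0-8 ALLOC][9-18 ALLOC][19-48 FREE]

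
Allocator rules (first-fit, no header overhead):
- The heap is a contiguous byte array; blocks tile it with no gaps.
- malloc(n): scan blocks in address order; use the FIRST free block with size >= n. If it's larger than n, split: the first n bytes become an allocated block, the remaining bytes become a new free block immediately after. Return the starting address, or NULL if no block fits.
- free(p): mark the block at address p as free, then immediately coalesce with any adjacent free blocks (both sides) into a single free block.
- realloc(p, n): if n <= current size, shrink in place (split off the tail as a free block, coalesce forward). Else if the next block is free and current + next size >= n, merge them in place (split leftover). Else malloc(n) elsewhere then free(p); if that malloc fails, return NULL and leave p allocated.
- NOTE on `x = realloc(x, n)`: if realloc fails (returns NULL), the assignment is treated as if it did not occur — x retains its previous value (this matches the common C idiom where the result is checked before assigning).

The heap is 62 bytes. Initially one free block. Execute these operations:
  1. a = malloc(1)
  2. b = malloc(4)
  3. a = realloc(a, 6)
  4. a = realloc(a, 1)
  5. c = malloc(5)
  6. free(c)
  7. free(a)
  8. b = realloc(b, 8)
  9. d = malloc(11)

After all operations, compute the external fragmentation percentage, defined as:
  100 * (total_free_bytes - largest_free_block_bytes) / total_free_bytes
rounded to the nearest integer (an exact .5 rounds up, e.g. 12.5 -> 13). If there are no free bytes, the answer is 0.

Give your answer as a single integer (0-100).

Op 1: a = malloc(1) -> a = 0; heap: [0-0 ALLOC][1-61 FREE]
Op 2: b = malloc(4) -> b = 1; heap: [0-0 ALLOC][1-4 ALLOC][5-61 FREE]
Op 3: a = realloc(a, 6) -> a = 5; heap: [0-0 FREE][1-4 ALLOC][5-10 ALLOC][11-61 FREE]
Op 4: a = realloc(a, 1) -> a = 5; heap: [0-0 FREE][1-4 ALLOC][5-5 ALLOC][6-61 FREE]
Op 5: c = malloc(5) -> c = 6; heap: [0-0 FREE][1-4 ALLOC][5-5 ALLOC][6-10 ALLOC][11-61 FREE]
Op 6: free(c) -> (freed c); heap: [0-0 FREE][1-4 ALLOC][5-5 ALLOC][6-61 FREE]
Op 7: free(a) -> (freed a); heap: [0-0 FREE][1-4 ALLOC][5-61 FREE]
Op 8: b = realloc(b, 8) -> b = 1; heap: [0-0 FREE][1-8 ALLOC][9-61 FREE]
Op 9: d = malloc(11) -> d = 9; heap: [0-0 FREE][1-8 ALLOC][9-19 ALLOC][20-61 FREE]
Free blocks: [1 42] total_free=43 largest=42 -> 100*(43-42)/43 = 100/43 ≈ 2.326 -> rounds to 2

Answer: 2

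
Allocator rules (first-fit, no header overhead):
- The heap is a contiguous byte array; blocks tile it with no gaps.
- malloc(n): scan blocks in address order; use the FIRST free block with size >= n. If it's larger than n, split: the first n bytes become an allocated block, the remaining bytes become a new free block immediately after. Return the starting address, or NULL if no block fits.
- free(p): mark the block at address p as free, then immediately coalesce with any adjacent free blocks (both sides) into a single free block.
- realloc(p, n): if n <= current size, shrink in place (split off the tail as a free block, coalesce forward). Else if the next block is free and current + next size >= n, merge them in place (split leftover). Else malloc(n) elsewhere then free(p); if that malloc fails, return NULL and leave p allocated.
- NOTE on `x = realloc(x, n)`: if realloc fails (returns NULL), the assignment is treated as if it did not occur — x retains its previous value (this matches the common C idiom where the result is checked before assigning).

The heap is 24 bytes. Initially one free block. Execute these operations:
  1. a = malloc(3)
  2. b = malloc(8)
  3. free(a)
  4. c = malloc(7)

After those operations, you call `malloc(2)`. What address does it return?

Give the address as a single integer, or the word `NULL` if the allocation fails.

Answer: 0

Derivation:
Op 1: a = malloc(3) -> a = 0; heap: [0-2 ALLOC][3-23 FREE]
Op 2: b = malloc(8) -> b = 3; heap: [0-2 ALLOC][3-10 ALLOC][11-23 FREE]
Op 3: free(a) -> (freed a); heap: [0-2 FREE][3-10 ALLOC][11-23 FREE]
Op 4: c = malloc(7) -> c = 11; heap: [0-2 FREE][3-10 ALLOC][11-17 ALLOC][18-23 FREE]
malloc(2): first-fit scan over [0-2 FREE][3-10 ALLOC][11-17 ALLOC][18-23 FREE] -> 0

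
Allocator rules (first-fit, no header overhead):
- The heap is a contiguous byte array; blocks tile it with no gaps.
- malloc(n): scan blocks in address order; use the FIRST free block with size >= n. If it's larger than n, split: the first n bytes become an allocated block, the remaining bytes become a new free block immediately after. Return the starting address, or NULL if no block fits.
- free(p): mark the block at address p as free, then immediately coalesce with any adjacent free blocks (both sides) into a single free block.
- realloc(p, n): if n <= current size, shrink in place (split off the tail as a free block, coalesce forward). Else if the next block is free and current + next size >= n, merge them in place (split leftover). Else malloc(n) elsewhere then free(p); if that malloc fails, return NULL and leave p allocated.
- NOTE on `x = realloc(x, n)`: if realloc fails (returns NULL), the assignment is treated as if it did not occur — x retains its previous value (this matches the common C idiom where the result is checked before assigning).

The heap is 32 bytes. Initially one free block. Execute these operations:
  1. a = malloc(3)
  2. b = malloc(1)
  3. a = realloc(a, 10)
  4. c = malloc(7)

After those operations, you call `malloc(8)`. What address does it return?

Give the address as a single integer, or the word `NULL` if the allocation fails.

Op 1: a = malloc(3) -> a = 0; heap: [0-2 ALLOC][3-31 FREE]
Op 2: b = malloc(1) -> b = 3; heap: [0-2 ALLOC][3-3 ALLOC][4-31 FREE]
Op 3: a = realloc(a, 10) -> a = 4; heap: [0-2 FREE][3-3 ALLOC][4-13 ALLOC][14-31 FREE]
Op 4: c = malloc(7) -> c = 14; heap: [0-2 FREE][3-3 ALLOC][4-13 ALLOC][14-20 ALLOC][21-31 FREE]
malloc(8): first-fit scan over [0-2 FREE][3-3 ALLOC][4-13 ALLOC][14-20 ALLOC][21-31 FREE] -> 21

Answer: 21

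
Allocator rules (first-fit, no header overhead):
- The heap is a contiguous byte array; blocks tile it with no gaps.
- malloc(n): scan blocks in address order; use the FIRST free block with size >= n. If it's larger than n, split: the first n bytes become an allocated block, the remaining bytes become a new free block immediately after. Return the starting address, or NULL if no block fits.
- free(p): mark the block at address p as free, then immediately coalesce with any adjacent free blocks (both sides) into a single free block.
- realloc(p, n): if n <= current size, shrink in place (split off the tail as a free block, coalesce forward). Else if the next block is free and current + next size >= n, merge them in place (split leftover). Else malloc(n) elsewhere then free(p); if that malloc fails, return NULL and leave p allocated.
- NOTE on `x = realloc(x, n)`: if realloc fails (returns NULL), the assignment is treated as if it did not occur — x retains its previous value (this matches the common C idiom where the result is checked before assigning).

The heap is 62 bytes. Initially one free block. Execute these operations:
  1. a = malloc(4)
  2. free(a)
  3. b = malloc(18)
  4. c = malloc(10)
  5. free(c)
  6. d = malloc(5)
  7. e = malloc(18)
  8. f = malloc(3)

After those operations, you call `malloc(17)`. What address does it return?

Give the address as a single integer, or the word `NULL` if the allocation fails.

Answer: 44

Derivation:
Op 1: a = malloc(4) -> a = 0; heap: [0-3 ALLOC][4-61 FREE]
Op 2: free(a) -> (freed a); heap: [0-61 FREE]
Op 3: b = malloc(18) -> b = 0; heap: [0-17 ALLOC][18-61 FREE]
Op 4: c = malloc(10) -> c = 18; heap: [0-17 ALLOC][18-27 ALLOC][28-61 FREE]
Op 5: free(c) -> (freed c); heap: [0-17 ALLOC][18-61 FREE]
Op 6: d = malloc(5) -> d = 18; heap: [0-17 ALLOC][18-22 ALLOC][23-61 FREE]
Op 7: e = malloc(18) -> e = 23; heap: [0-17 ALLOC][18-22 ALLOC][23-40 ALLOC][41-61 FREE]
Op 8: f = malloc(3) -> f = 41; heap: [0-17 ALLOC][18-22 ALLOC][23-40 ALLOC][41-43 ALLOC][44-61 FREE]
malloc(17): first-fit scan over [0-17 ALLOC][18-22 ALLOC][23-40 ALLOC][41-43 ALLOC][44-61 FREE] -> 44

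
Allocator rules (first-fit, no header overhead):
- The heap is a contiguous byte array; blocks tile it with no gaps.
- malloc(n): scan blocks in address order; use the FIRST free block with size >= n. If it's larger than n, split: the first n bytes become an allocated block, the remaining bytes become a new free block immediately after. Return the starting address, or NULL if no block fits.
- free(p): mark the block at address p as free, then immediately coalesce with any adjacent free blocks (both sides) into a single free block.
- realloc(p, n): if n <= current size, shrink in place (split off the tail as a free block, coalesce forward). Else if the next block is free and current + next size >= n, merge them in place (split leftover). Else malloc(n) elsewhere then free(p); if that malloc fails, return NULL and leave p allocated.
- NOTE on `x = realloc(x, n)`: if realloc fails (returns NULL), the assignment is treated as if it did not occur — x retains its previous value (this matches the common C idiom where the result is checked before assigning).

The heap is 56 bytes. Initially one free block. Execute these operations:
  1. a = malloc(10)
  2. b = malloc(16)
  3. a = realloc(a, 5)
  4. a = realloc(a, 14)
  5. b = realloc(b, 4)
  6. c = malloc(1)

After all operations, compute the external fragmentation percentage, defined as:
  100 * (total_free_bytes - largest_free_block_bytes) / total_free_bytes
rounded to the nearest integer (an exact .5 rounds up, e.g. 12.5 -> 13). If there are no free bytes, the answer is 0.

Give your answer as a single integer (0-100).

Answer: 57

Derivation:
Op 1: a = malloc(10) -> a = 0; heap: [0-9 ALLOC][10-55 FREE]
Op 2: b = malloc(16) -> b = 10; heap: [0-9 ALLOC][10-25 ALLOC][26-55 FREE]
Op 3: a = realloc(a, 5) -> a = 0; heap: [0-4 ALLOC][5-9 FREE][10-25 ALLOC][26-55 FREE]
Op 4: a = realloc(a, 14) -> a = 26; heap: [0-9 FREE][10-25 ALLOC][26-39 ALLOC][40-55 FREE]
Op 5: b = realloc(b, 4) -> b = 10; heap: [0-9 FREE][10-13 ALLOC][14-25 FREE][26-39 ALLOC][40-55 FREE]
Op 6: c = malloc(1) -> c = 0; heap: [0-0 ALLOC][1-9 FREE][10-13 ALLOC][14-25 FREE][26-39 ALLOC][40-55 FREE]
Free blocks: [9 12 16] total_free=37 largest=16 -> 100*(37-16)/37 = 2100/37 ≈ 56.757 -> rounds to 57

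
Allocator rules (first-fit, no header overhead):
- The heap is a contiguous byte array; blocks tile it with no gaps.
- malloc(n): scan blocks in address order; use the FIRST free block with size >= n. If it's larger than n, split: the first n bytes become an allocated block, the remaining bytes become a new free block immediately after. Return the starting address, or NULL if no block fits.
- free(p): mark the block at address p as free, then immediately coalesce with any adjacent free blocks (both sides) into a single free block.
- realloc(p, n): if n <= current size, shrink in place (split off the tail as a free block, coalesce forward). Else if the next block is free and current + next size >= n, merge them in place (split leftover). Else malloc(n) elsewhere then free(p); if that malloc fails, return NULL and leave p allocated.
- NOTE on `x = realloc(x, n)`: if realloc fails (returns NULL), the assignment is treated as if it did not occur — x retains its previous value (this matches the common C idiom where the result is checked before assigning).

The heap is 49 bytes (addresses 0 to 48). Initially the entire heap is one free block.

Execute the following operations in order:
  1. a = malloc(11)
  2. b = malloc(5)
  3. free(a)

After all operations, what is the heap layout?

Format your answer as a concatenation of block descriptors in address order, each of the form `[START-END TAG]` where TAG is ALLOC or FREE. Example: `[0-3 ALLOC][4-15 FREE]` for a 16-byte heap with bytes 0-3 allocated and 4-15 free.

Op 1: a = malloc(11) -> a = 0; heap: [0-10 ALLOC][11-48 FREE]
Op 2: b = malloc(5) -> b = 11; heap: [0-10 ALLOC][11-15 ALLOC][16-48 FREE]
Op 3: free(a) -> (freed a); heap: [0-10 FREE][11-15 ALLOC][16-48 FREE]

Answer: [0-10 FREE][11-15 ALLOC][16-48 FREE]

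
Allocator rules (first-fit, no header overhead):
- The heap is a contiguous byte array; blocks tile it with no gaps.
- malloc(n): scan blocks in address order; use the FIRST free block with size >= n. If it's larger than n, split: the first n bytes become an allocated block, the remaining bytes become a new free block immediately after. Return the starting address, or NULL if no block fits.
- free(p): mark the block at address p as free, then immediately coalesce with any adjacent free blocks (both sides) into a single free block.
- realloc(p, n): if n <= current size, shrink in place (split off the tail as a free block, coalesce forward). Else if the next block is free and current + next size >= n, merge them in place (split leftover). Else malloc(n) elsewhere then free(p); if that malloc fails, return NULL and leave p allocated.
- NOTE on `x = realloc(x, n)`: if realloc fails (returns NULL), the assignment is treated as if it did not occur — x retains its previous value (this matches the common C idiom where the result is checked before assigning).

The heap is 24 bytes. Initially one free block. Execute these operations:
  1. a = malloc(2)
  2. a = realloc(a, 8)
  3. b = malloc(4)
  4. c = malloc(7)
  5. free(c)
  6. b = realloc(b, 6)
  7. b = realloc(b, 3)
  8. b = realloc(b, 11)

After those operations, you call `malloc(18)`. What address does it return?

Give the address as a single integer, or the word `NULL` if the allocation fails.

Op 1: a = malloc(2) -> a = 0; heap: [0-1 ALLOC][2-23 FREE]
Op 2: a = realloc(a, 8) -> a = 0; heap: [0-7 ALLOC][8-23 FREE]
Op 3: b = malloc(4) -> b = 8; heap: [0-7 ALLOC][8-11 ALLOC][12-23 FREE]
Op 4: c = malloc(7) -> c = 12; heap: [0-7 ALLOC][8-11 ALLOC][12-18 ALLOC][19-23 FREE]
Op 5: free(c) -> (freed c); heap: [0-7 ALLOC][8-11 ALLOC][12-23 FREE]
Op 6: b = realloc(b, 6) -> b = 8; heap: [0-7 ALLOC][8-13 ALLOC][14-23 FREE]
Op 7: b = realloc(b, 3) -> b = 8; heap: [0-7 ALLOC][8-10 ALLOC][11-23 FREE]
Op 8: b = realloc(b, 11) -> b = 8; heap: [0-7 ALLOC][8-18 ALLOC][19-23 FREE]
malloc(18): first-fit scan over [0-7 ALLOC][8-18 ALLOC][19-23 FREE] -> NULL

Answer: NULL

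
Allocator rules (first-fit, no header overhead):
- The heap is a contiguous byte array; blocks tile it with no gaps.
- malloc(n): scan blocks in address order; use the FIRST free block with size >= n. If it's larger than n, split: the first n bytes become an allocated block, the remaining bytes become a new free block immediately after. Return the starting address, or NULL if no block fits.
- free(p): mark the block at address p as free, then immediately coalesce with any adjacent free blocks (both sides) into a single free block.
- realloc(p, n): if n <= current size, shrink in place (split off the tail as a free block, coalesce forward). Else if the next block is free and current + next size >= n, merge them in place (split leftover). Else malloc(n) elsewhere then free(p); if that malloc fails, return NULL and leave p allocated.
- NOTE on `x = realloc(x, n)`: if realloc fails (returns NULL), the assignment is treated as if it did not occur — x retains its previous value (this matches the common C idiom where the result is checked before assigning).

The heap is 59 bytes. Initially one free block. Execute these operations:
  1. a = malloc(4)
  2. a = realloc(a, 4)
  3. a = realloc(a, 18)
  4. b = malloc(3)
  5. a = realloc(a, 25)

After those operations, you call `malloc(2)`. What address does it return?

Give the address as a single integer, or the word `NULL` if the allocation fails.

Answer: 0

Derivation:
Op 1: a = malloc(4) -> a = 0; heap: [0-3 ALLOC][4-58 FREE]
Op 2: a = realloc(a, 4) -> a = 0; heap: [0-3 ALLOC][4-58 FREE]
Op 3: a = realloc(a, 18) -> a = 0; heap: [0-17 ALLOC][18-58 FREE]
Op 4: b = malloc(3) -> b = 18; heap: [0-17 ALLOC][18-20 ALLOC][21-58 FREE]
Op 5: a = realloc(a, 25) -> a = 21; heap: [0-17 FREE][18-20 ALLOC][21-45 ALLOC][46-58 FREE]
malloc(2): first-fit scan over [0-17 FREE][18-20 ALLOC][21-45 ALLOC][46-58 FREE] -> 0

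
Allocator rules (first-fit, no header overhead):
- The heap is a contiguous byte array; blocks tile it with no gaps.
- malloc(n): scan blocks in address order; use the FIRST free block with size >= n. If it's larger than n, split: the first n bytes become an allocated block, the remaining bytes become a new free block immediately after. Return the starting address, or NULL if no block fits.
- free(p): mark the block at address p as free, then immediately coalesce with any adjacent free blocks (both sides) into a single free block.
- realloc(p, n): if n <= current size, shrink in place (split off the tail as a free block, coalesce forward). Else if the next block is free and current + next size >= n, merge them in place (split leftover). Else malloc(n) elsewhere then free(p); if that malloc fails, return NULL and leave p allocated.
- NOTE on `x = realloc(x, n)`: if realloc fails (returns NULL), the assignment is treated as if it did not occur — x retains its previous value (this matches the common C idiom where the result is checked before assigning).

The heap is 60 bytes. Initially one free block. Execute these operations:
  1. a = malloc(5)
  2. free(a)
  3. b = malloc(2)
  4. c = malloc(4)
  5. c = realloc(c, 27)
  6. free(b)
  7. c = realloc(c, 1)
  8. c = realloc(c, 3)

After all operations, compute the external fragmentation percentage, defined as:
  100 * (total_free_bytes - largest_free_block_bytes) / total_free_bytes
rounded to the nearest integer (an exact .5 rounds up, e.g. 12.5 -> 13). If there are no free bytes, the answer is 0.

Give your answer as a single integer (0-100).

Op 1: a = malloc(5) -> a = 0; heap: [0-4 ALLOC][5-59 FREE]
Op 2: free(a) -> (freed a); heap: [0-59 FREE]
Op 3: b = malloc(2) -> b = 0; heap: [0-1 ALLOC][2-59 FREE]
Op 4: c = malloc(4) -> c = 2; heap: [0-1 ALLOC][2-5 ALLOC][6-59 FREE]
Op 5: c = realloc(c, 27) -> c = 2; heap: [0-1 ALLOC][2-28 ALLOC][29-59 FREE]
Op 6: free(b) -> (freed b); heap: [0-1 FREE][2-28 ALLOC][29-59 FREE]
Op 7: c = realloc(c, 1) -> c = 2; heap: [0-1 FREE][2-2 ALLOC][3-59 FREE]
Op 8: c = realloc(c, 3) -> c = 2; heap: [0-1 FREE][2-4 ALLOC][5-59 FREE]
Free blocks: [2 55] total_free=57 largest=55 -> 100*(57-55)/57 = 200/57 ≈ 3.509 -> rounds to 4

Answer: 4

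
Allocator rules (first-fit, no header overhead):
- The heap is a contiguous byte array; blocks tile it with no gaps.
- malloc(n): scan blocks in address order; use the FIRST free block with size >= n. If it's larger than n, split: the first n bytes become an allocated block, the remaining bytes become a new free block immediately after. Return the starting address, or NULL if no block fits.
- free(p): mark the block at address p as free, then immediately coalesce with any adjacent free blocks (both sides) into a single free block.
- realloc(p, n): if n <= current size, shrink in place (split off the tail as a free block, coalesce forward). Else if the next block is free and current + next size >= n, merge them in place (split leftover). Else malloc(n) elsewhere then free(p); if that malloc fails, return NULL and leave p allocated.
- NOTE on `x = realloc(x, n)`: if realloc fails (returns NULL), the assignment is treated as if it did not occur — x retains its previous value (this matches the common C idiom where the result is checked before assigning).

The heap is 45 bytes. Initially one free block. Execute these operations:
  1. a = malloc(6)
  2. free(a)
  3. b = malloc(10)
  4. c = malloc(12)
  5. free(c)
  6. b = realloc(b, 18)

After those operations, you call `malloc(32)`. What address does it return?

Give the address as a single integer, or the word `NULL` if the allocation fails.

Op 1: a = malloc(6) -> a = 0; heap: [0-5 ALLOC][6-44 FREE]
Op 2: free(a) -> (freed a); heap: [0-44 FREE]
Op 3: b = malloc(10) -> b = 0; heap: [0-9 ALLOC][10-44 FREE]
Op 4: c = malloc(12) -> c = 10; heap: [0-9 ALLOC][10-21 ALLOC][22-44 FREE]
Op 5: free(c) -> (freed c); heap: [0-9 ALLOC][10-44 FREE]
Op 6: b = realloc(b, 18) -> b = 0; heap: [0-17 ALLOC][18-44 FREE]
malloc(32): first-fit scan over [0-17 ALLOC][18-44 FREE] -> NULL

Answer: NULL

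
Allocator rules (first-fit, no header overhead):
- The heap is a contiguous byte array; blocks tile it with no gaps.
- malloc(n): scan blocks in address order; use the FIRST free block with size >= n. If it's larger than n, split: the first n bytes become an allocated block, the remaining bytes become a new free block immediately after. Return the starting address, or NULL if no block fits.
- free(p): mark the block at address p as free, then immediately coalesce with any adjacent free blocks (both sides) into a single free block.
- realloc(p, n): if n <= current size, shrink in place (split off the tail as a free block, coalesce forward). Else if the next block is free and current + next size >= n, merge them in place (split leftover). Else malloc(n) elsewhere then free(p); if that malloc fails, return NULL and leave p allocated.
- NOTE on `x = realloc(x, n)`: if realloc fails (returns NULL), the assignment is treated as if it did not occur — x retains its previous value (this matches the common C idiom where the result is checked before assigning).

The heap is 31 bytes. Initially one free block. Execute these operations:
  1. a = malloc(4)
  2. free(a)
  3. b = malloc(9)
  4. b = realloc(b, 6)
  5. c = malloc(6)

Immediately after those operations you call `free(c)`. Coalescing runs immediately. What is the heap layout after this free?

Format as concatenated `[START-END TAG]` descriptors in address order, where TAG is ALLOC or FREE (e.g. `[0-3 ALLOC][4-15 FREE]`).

Op 1: a = malloc(4) -> a = 0; heap: [0-3 ALLOC][4-30 FREE]
Op 2: free(a) -> (freed a); heap: [0-30 FREE]
Op 3: b = malloc(9) -> b = 0; heap: [0-8 ALLOC][9-30 FREE]
Op 4: b = realloc(b, 6) -> b = 0; heap: [0-5 ALLOC][6-30 FREE]
Op 5: c = malloc(6) -> c = 6; heap: [0-5 ALLOC][6-11 ALLOC][12-30 FREE]
free(c): c = 6 -> block [6-11 ALLOC]; mark free, coalesce with adjacent free neighbors -> [0-5 ALLOC][6-30 FREE]

Answer: [0-5 ALLOC][6-30 FREE]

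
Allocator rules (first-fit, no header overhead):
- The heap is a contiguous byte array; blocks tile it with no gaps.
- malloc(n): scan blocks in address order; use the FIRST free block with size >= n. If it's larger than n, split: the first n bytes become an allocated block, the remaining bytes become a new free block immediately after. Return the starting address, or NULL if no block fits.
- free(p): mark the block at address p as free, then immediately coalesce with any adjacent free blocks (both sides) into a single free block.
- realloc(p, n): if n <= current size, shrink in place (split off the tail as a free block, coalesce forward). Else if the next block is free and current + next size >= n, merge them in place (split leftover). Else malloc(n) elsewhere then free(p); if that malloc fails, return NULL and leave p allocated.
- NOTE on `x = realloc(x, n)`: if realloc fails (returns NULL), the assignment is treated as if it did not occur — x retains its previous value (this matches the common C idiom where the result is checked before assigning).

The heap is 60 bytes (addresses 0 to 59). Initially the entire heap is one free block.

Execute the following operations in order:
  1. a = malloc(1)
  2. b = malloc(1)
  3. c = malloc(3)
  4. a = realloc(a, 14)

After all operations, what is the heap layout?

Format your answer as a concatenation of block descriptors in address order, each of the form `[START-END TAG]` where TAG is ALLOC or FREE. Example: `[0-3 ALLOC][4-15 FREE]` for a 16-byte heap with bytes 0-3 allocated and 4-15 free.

Op 1: a = malloc(1) -> a = 0; heap: [0-0 ALLOC][1-59 FREE]
Op 2: b = malloc(1) -> b = 1; heap: [0-0 ALLOC][1-1 ALLOC][2-59 FREE]
Op 3: c = malloc(3) -> c = 2; heap: [0-0 ALLOC][1-1 ALLOC][2-4 ALLOC][5-59 FREE]
Op 4: a = realloc(a, 14) -> a = 5; heap: [0-0 FREE][1-1 ALLOC][2-4 ALLOC][5-18 ALLOC][19-59 FREE]

Answer: [0-0 FREE][1-1 ALLOC][2-4 ALLOC][5-18 ALLOC][19-59 FREE]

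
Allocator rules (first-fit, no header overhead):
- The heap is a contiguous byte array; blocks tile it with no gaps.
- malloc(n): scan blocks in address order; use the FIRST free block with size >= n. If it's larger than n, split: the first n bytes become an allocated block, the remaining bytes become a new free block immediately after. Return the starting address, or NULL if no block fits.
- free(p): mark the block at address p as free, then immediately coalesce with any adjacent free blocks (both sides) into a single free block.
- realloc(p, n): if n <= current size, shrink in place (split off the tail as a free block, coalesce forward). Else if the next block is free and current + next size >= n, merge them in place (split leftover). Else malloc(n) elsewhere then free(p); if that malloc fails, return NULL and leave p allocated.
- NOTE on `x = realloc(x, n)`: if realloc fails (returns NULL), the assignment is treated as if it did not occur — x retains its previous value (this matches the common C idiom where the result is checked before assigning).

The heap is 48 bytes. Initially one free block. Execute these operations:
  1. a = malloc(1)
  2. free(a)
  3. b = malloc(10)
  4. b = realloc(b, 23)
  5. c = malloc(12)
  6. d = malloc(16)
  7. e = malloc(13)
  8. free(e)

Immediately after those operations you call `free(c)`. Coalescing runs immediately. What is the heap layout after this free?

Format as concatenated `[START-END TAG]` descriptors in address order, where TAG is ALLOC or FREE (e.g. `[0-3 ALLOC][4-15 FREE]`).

Op 1: a = malloc(1) -> a = 0; heap: [0-0 ALLOC][1-47 FREE]
Op 2: free(a) -> (freed a); heap: [0-47 FREE]
Op 3: b = malloc(10) -> b = 0; heap: [0-9 ALLOC][10-47 FREE]
Op 4: b = realloc(b, 23) -> b = 0; heap: [0-22 ALLOC][23-47 FREE]
Op 5: c = malloc(12) -> c = 23; heap: [0-22 ALLOC][23-34 ALLOC][35-47 FREE]
Op 6: d = malloc(16) -> d = NULL; heap: [0-22 ALLOC][23-34 ALLOC][35-47 FREE]
Op 7: e = malloc(13) -> e = 35; heap: [0-22 ALLOC][23-34 ALLOC][35-47 ALLOC]
Op 8: free(e) -> (freed e); heap: [0-22 ALLOC][23-34 ALLOC][35-47 FREE]
free(c): c = 23 -> block [23-34 ALLOC]; mark free, coalesce with adjacent free neighbors -> [0-22 ALLOC][23-47 FREE]

Answer: [0-22 ALLOC][23-47 FREE]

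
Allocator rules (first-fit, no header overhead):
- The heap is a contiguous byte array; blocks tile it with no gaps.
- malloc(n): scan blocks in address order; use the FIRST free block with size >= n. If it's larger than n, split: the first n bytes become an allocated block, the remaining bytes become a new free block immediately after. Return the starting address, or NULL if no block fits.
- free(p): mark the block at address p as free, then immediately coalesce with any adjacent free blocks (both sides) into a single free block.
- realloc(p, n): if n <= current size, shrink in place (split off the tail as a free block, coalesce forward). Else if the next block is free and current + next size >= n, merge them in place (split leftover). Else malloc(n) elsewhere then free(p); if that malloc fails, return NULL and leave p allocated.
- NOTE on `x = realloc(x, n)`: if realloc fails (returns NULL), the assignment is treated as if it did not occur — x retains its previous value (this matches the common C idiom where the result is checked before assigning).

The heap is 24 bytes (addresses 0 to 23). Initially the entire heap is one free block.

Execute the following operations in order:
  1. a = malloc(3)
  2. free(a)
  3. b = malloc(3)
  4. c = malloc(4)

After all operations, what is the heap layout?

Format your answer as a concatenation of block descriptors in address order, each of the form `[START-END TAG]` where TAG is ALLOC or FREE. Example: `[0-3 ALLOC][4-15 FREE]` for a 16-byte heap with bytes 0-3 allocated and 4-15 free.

Op 1: a = malloc(3) -> a = 0; heap: [0-2 ALLOC][3-23 FREE]
Op 2: free(a) -> (freed a); heap: [0-23 FREE]
Op 3: b = malloc(3) -> b = 0; heap: [0-2 ALLOC][3-23 FREE]
Op 4: c = malloc(4) -> c = 3; heap: [0-2 ALLOC][3-6 ALLOC][7-23 FREE]

Answer: [0-2 ALLOC][3-6 ALLOC][7-23 FREE]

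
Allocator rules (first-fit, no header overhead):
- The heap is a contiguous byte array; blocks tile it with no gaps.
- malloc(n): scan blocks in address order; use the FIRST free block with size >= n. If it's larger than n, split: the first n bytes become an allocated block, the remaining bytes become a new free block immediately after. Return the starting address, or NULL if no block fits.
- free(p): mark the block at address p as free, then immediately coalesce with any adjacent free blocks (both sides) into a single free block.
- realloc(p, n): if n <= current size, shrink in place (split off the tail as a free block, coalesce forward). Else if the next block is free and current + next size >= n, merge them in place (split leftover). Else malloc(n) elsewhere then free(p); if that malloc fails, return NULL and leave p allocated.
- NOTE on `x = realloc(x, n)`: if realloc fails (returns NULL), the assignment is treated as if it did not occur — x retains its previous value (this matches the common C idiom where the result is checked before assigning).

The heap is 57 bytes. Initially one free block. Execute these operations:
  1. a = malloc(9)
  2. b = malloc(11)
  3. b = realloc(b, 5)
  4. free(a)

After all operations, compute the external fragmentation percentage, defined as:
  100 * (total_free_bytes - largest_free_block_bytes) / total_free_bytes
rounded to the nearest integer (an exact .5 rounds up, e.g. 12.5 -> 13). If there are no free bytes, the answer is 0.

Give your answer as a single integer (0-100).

Op 1: a = malloc(9) -> a = 0; heap: [0-8 ALLOC][9-56 FREE]
Op 2: b = malloc(11) -> b = 9; heap: [0-8 ALLOC][9-19 ALLOC][20-56 FREE]
Op 3: b = realloc(b, 5) -> b = 9; heap: [0-8 ALLOC][9-13 ALLOC][14-56 FREE]
Op 4: free(a) -> (freed a); heap: [0-8 FREE][9-13 ALLOC][14-56 FREE]
Free blocks: [9 43] total_free=52 largest=43 -> 100*(52-43)/52 = 900/52 ≈ 17.308 -> rounds to 17

Answer: 17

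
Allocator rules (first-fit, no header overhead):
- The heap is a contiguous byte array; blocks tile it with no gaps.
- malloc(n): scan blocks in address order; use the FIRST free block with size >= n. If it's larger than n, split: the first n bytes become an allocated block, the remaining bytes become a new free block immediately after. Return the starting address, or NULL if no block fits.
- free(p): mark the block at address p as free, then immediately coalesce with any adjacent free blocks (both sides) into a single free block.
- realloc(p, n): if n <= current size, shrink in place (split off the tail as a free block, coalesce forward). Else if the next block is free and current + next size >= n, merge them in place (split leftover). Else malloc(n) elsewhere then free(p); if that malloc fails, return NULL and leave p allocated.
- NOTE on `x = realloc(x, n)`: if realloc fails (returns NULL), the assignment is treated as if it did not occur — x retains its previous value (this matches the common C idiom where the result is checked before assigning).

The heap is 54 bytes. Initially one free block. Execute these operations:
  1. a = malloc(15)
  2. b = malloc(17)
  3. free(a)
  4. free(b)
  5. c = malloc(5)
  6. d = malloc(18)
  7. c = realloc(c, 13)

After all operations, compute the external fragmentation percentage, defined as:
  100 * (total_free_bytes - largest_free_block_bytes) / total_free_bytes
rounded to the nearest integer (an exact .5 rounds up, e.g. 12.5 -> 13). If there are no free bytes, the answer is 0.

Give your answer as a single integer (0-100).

Answer: 22

Derivation:
Op 1: a = malloc(15) -> a = 0; heap: [0-14 ALLOC][15-53 FREE]
Op 2: b = malloc(17) -> b = 15; heap: [0-14 ALLOC][15-31 ALLOC][32-53 FREE]
Op 3: free(a) -> (freed a); heap: [0-14 FREE][15-31 ALLOC][32-53 FREE]
Op 4: free(b) -> (freed b); heap: [0-53 FREE]
Op 5: c = malloc(5) -> c = 0; heap: [0-4 ALLOC][5-53 FREE]
Op 6: d = malloc(18) -> d = 5; heap: [0-4 ALLOC][5-22 ALLOC][23-53 FREE]
Op 7: c = realloc(c, 13) -> c = 23; heap: [0-4 FREE][5-22 ALLOC][23-35 ALLOC][36-53 FREE]
Free blocks: [5 18] total_free=23 largest=18 -> 100*(23-18)/23 = 500/23 ≈ 21.739 -> rounds to 22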